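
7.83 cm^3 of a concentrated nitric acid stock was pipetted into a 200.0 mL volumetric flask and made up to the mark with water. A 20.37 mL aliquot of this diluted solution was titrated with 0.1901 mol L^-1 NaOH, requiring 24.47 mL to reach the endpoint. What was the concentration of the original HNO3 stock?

5.83 M

n(NaOH) = 0.1901 x 0.02447 = 0.004652 mol.
n(HNO3) in the aliquot = 0.004652 mol.
[diluted HNO3] = 0.004652 / 0.02037 = 0.2284 M.
Dilution factor = 200.0/7.830 = 25.54, so [stock] = 0.2284 x 25.54 = 5.83 M.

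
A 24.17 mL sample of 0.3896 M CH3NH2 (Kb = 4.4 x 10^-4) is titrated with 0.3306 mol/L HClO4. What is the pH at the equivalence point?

5.70

n(CH3NH2) = 0.3896 x 0.02417 = 0.009417 mol; V(HClO4) at equivalence = 0.009417/0.3306 = 0.02848 L.
At equivalence the base is fully converted to CH3NH3+; total volume = 0.05265 L, so [CH3NH3+] = 0.009417/0.05265 = 0.1788 M.
Ka(CH3NH3+) = Kw/Kb = 1.0e-14 / 4.4 x 10^-4 = 2.27e-11.
[H^+] = sqrt(Ka x [CH3NH3+]) = sqrt(2.27e-11 x 0.1788) = 2.02e-6 M.
pH = -log(2.02e-6) = 5.70.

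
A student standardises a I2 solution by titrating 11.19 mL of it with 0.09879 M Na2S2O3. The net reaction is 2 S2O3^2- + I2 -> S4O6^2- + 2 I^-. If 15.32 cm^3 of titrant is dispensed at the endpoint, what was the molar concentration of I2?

0.0676 M

n(Na2S2O3) = 0.09879 x 0.01532 = 0.001513 mol.
From the balanced equation, 2 mol Na2S2O3 reacts with 1 mol I2, so n(I2) = 0.001513 x 1/2 = 0.0007567 mol.
[I2] = 0.0007567 / 0.01119 L = 0.0676 M.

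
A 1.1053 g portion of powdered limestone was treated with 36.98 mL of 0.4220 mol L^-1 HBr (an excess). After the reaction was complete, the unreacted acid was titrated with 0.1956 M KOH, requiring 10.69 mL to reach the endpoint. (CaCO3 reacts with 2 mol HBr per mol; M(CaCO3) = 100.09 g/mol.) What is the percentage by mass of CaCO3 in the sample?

61.2%

Total n(HBr) added = 0.4220 x 0.03698 = 0.01561 mol.
n(KOH) used = 0.1956 x 0.01069 = 0.002091 mol, which equals the excess n(HBr).
So n(HBr) consumed by the sample = 0.01561 - 0.002091 = 0.01351 mol.
n(CaCO3) = 0.01351 / 2 = 0.006757 mol.
mass CaCO3 = 0.006757 x 100.09 = 0.6763 g, so %CaCO3 = 0.6763/1.1053 x 100 = 61.2%.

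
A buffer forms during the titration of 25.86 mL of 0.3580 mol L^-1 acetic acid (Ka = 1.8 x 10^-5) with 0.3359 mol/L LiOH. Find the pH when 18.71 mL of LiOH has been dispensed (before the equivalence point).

Initial n(CH3COOH) = 0.3580 x 0.02586 = 0.009258 mol.
n(LiOH) added = 0.3359 x 0.01871 = 0.006285 mol, converting that many moles of CH3COOH to CH3COO-.
Remaining n(CH3COOH) = 0.002973 mol; n(CH3COO-) = 0.006285 mol.
By Henderson-Hasselbalch, pH = pKa + log([A^-]/[HA]) = 4.74 + log(0.006285/0.002973) = 4.74 + (+0.33) = 5.07.

5.07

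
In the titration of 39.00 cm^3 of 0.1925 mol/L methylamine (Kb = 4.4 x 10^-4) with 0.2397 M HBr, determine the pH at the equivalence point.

n(CH3NH2) = 0.1925 x 0.03900 = 0.007508 mol; V(HBr) at equivalence = 0.007508/0.2397 = 0.03132 L.
At equivalence the base is fully converted to CH3NH3+; total volume = 0.07032 L, so [CH3NH3+] = 0.007508/0.07032 = 0.1068 M.
Ka(CH3NH3+) = Kw/Kb = 1.0e-14 / 4.4 x 10^-4 = 2.27e-11.
[H^+] = sqrt(Ka x [CH3NH3+]) = sqrt(2.27e-11 x 0.1068) = 1.56e-6 M.
pH = -log(1.56e-6) = 5.81.

5.81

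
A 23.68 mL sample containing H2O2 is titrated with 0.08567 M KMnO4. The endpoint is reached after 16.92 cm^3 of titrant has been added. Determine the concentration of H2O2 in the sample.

0.153 M

n(KMnO4) = 0.08567 x 0.01692 = 0.001450 mol.
From the balanced equation, 2 mol KMnO4 reacts with 5 mol H2O2, so n(H2O2) = 0.001450 x 5/2 = 0.003624 mol.
[H2O2] = 0.003624 / 0.02368 L = 0.153 M.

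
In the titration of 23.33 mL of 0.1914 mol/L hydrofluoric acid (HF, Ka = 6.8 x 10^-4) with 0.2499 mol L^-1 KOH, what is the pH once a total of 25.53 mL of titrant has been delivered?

12.59

n(acid) = 0.1914 x 0.02333 = 0.004465 mol; n(KOH) added = 0.2499 x 0.02553 = 0.006380 mol.
Base is in excess by 0.006380 - 0.004465 = 0.001915 mol in a total volume of 0.04886 L.
[OH^-] = 0.001915/0.04886 = 0.03919 M, so pOH = 1.41 and pH = 14.00 - 1.41 = 12.59.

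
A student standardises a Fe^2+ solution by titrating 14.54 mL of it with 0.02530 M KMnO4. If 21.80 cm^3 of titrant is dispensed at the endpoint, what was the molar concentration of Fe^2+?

0.190 M

n(KMnO4) = 0.02530 x 0.02180 = 0.0005515 mol.
From the balanced equation, 1 mol KMnO4 reacts with 5 mol Fe^2+, so n(Fe^2+) = 0.0005515 x 5/1 = 0.002758 mol.
[Fe^2+] = 0.002758 / 0.01454 L = 0.190 M.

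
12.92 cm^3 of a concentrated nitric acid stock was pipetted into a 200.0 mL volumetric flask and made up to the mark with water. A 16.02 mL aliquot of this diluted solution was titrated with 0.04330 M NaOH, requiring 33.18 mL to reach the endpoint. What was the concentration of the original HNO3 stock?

1.39 M

n(NaOH) = 0.04330 x 0.03318 = 0.001437 mol.
n(HNO3) in the aliquot = 0.001437 mol.
[diluted HNO3] = 0.001437 / 0.01602 = 0.08968 M.
Dilution factor = 200.0/12.92 = 15.48, so [stock] = 0.08968 x 15.48 = 1.39 M.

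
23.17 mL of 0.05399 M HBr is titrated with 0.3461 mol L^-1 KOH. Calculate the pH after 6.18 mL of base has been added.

12.48

n(acid) = 0.05399 x 0.02317 = 0.001251 mol; n(KOH) added = 0.3461 x 0.006180 = 0.002139 mol.
Base is in excess by 0.002139 - 0.001251 = 0.0008879 mol in a total volume of 0.02935 L.
[OH^-] = 0.0008879/0.02935 = 0.03025 M, so pOH = 1.52 and pH = 14.00 - 1.52 = 12.48.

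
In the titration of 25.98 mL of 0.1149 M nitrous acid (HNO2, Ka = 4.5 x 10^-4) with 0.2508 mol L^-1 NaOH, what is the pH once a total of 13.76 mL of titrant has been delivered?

n(acid) = 0.1149 x 0.02598 = 0.002985 mol; n(NaOH) added = 0.2508 x 0.01376 = 0.003451 mol.
Base is in excess by 0.003451 - 0.002985 = 0.0004659 mol in a total volume of 0.03974 L.
[OH^-] = 0.0004659/0.03974 = 0.01172 M, so pOH = 1.93 and pH = 14.00 - 1.93 = 12.07.

12.07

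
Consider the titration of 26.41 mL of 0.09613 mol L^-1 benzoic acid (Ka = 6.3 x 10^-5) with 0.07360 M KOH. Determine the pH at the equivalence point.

8.41

n(C6H5COOH) = 0.09613 x 0.02641 = 0.002539 mol; V(KOH) at equivalence = 0.002539/0.07360 = 0.03449 L.
At equivalence all the acid is converted to C6H5COO-; total volume = 0.02641 + 0.03449 = 0.06090 L, so [C6H5COO-] = 0.002539/0.06090 = 0.04168 M.
Kb = Kw/Ka = 1.0e-14 / 6.3 x 10^-5 = 1.59e-10.
[OH^-] = sqrt(Kb x [C6H5COO-]) = sqrt(1.59e-10 x 0.04168) = 2.57e-6 M.
pOH = 5.59, so pH = 14.00 - 5.59 = 8.41.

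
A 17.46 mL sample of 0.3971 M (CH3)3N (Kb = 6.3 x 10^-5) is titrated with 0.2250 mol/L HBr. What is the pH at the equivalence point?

n((CH3)3N) = 0.3971 x 0.01746 = 0.006933 mol; V(HBr) at equivalence = 0.006933/0.2250 = 0.03081 L.
At equivalence the base is fully converted to (CH3)3NH+; total volume = 0.04827 L, so [(CH3)3NH+] = 0.006933/0.04827 = 0.1436 M.
Ka((CH3)3NH+) = Kw/Kb = 1.0e-14 / 6.3 x 10^-5 = 1.59e-10.
[H^+] = sqrt(Ka x [(CH3)3NH+]) = sqrt(1.59e-10 x 0.1436) = 4.77e-6 M.
pH = -log(4.77e-6) = 5.32.

5.32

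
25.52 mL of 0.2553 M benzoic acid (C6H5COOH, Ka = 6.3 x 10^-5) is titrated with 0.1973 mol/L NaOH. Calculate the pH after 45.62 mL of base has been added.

n(acid) = 0.2553 x 0.02552 = 0.006515 mol; n(NaOH) added = 0.1973 x 0.04562 = 0.009001 mol.
Base is in excess by 0.009001 - 0.006515 = 0.002486 mol in a total volume of 0.07114 L.
[OH^-] = 0.002486/0.07114 = 0.03494 M, so pOH = 1.46 and pH = 14.00 - 1.46 = 12.54.

12.54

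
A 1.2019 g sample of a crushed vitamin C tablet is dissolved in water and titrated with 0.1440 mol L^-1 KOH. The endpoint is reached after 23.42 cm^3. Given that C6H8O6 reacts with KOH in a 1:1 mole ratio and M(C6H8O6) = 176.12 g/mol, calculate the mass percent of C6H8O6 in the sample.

n(KOH) = 0.1440 x 0.02342 = 0.003372 mol.
n(C6H8O6) = 0.003372 / 1 = 0.003372 mol.
mass of C6H8O6 = 0.003372 x 176.12 = 0.5940 g.
% purity = 0.5940 / 1.2019 x 100 = 49.4%.

49.4%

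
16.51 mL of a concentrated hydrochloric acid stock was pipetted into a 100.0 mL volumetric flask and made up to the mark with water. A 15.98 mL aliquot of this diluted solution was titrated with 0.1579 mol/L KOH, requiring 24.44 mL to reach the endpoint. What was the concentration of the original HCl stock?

1.46 M

n(KOH) = 0.1579 x 0.02444 = 0.003859 mol.
n(HCl) in the aliquot = 0.003859 mol.
[diluted HCl] = 0.003859 / 0.01598 = 0.2415 M.
Dilution factor = 100.0/16.51 = 6.057, so [stock] = 0.2415 x 6.057 = 1.46 M.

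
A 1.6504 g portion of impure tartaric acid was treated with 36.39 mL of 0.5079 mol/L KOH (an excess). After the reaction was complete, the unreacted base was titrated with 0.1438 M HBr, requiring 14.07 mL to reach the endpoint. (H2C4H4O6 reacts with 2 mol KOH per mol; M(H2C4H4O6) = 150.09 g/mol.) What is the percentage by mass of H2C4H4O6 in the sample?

74.8%

Total n(KOH) added = 0.5079 x 0.03639 = 0.01848 mol.
n(HBr) used = 0.1438 x 0.01407 = 0.002023 mol, which equals the excess n(KOH).
So n(KOH) consumed by the sample = 0.01848 - 0.002023 = 0.01646 mol.
n(H2C4H4O6) = 0.01646 / 2 = 0.008230 mol.
mass H2C4H4O6 = 0.008230 x 150.09 = 1.235 g, so %H2C4H4O6 = 1.235/1.6504 x 100 = 74.8%.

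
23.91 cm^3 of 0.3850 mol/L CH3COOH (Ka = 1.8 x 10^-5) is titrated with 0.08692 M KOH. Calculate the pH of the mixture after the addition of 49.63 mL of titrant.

Initial n(CH3COOH) = 0.3850 x 0.02391 = 0.009205 mol.
n(KOH) added = 0.08692 x 0.04963 = 0.004314 mol, converting that many moles of CH3COOH to CH3COO-.
Remaining n(CH3COOH) = 0.004892 mol; n(CH3COO-) = 0.004314 mol.
By Henderson-Hasselbalch, pH = pKa + log([A^-]/[HA]) = 4.74 + log(0.004314/0.004892) = 4.74 + (-0.05) = 4.69.

4.69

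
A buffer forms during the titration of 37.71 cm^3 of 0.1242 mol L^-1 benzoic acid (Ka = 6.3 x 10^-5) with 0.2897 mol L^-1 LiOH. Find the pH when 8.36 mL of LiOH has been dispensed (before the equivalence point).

Initial n(C6H5COOH) = 0.1242 x 0.03771 = 0.004684 mol.
n(LiOH) added = 0.2897 x 0.008360 = 0.002422 mol, converting that many moles of C6H5COOH to C6H5COO-.
Remaining n(C6H5COOH) = 0.002262 mol; n(C6H5COO-) = 0.002422 mol.
By Henderson-Hasselbalch, pH = pKa + log([A^-]/[HA]) = 4.20 + log(0.002422/0.002262) = 4.20 + (+0.03) = 4.23.

4.23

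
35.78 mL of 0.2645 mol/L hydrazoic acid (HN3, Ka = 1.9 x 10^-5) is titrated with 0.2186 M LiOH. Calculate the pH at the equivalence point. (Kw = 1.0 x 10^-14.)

8.90

n(HN3) = 0.2645 x 0.03578 = 0.009464 mol; V(LiOH) at equivalence = 0.009464/0.2186 = 0.04329 L.
At equivalence all the acid is converted to N3-; total volume = 0.03578 + 0.04329 = 0.07907 L, so [N3-] = 0.009464/0.07907 = 0.1197 M.
Kb = Kw/Ka = 1.0e-14 / 1.9 x 10^-5 = 5.26e-10.
[OH^-] = sqrt(Kb x [N3-]) = sqrt(5.26e-10 x 0.1197) = 7.94e-6 M.
pOH = 5.10, so pH = 14.00 - 5.10 = 8.90.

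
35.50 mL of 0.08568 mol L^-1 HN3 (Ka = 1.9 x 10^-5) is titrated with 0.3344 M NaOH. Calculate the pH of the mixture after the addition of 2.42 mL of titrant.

Initial n(HN3) = 0.08568 x 0.03550 = 0.003042 mol.
n(NaOH) added = 0.3344 x 0.002420 = 0.0008092 mol, converting that many moles of HN3 to N3-.
Remaining n(HN3) = 0.002232 mol; n(N3-) = 0.0008092 mol.
By Henderson-Hasselbalch, pH = pKa + log([A^-]/[HA]) = 4.72 + log(0.0008092/0.002232) = 4.72 + (-0.44) = 4.28.

4.28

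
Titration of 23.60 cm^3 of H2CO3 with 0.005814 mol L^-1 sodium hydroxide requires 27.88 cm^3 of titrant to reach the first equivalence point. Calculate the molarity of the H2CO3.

n(NaOH) = 0.005814 x 0.02788 = 0.0001621 mol.
At the first equivalence point, 1 mol OH^- react per mol H2CO3, so n(H2CO3) = 0.0001621 / 1 = 0.0001621 mol.
[H2CO3] = 0.0001621 / 0.02360 L = 0.00687 M.

0.00687 M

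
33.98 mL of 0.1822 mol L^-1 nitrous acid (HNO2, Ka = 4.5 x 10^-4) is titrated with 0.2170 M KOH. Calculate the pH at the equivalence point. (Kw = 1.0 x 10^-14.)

8.17

n(HNO2) = 0.1822 x 0.03398 = 0.006191 mol; V(KOH) at equivalence = 0.006191/0.2170 = 0.02853 L.
At equivalence all the acid is converted to NO2-; total volume = 0.03398 + 0.02853 = 0.06251 L, so [NO2-] = 0.006191/0.06251 = 0.09904 M.
Kb = Kw/Ka = 1.0e-14 / 4.5 x 10^-4 = 2.22e-11.
[OH^-] = sqrt(Kb x [NO2-]) = sqrt(2.22e-11 x 0.09904) = 1.48e-6 M.
pOH = 5.83, so pH = 14.00 - 5.83 = 8.17.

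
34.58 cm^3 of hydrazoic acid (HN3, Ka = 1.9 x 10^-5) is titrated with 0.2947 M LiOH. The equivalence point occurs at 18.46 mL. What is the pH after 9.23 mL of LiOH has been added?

4.72

9.23 mL is exactly half the equivalence volume (18.46/2), i.e. the half-equivalence point.
There, n(HA) = n(A^-), so pH = pKa = -log(1.9 x 10^-5) = 4.72.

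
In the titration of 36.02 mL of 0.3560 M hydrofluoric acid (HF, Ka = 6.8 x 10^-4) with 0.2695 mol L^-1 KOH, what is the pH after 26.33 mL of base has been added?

Initial n(HF) = 0.3560 x 0.03602 = 0.01282 mol.
n(KOH) added = 0.2695 x 0.02633 = 0.007096 mol, converting that many moles of HF to F-.
Remaining n(HF) = 0.005727 mol; n(F-) = 0.007096 mol.
By Henderson-Hasselbalch, pH = pKa + log([A^-]/[HA]) = 3.17 + log(0.007096/0.005727) = 3.17 + (+0.09) = 3.26.

3.26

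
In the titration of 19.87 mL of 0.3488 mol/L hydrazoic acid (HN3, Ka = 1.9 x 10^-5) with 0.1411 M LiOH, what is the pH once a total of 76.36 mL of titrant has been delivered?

n(acid) = 0.3488 x 0.01987 = 0.006931 mol; n(LiOH) added = 0.1411 x 0.07636 = 0.01077 mol.
Base is in excess by 0.01077 - 0.006931 = 0.003844 mol in a total volume of 0.09623 L.
[OH^-] = 0.003844/0.09623 = 0.03994 M, so pOH = 1.40 and pH = 14.00 - 1.40 = 12.60.

12.60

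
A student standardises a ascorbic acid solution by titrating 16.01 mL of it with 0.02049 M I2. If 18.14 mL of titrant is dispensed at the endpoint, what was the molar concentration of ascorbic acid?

0.0232 M

n(I2) = 0.02049 x 0.01814 = 0.0003717 mol.
From the balanced equation, 1 mol I2 reacts with 1 mol ascorbic acid, so n(ascorbic acid) = 0.0003717 x 1/1 = 0.0003717 mol.
[ascorbic acid] = 0.0003717 / 0.01601 L = 0.0232 M.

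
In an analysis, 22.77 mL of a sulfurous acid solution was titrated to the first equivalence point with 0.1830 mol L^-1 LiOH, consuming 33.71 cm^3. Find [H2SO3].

0.271 M

n(LiOH) = 0.1830 x 0.03371 = 0.006169 mol.
At the first equivalence point, 1 mol OH^- react per mol H2SO3, so n(H2SO3) = 0.006169 / 1 = 0.006169 mol.
[H2SO3] = 0.006169 / 0.02277 L = 0.271 M.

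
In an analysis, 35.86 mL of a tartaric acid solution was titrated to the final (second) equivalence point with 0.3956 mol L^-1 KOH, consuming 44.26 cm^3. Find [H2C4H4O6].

0.244 M

n(KOH) = 0.3956 x 0.04426 = 0.01751 mol.
At the final (second) equivalence point, 2 mol OH^- react per mol H2C4H4O6, so n(H2C4H4O6) = 0.01751 / 2 = 0.008755 mol.
[H2C4H4O6] = 0.008755 / 0.03586 L = 0.244 M.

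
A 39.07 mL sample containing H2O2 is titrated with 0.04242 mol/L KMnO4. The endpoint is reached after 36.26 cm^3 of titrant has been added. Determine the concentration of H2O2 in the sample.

n(KMnO4) = 0.04242 x 0.03626 = 0.001538 mol.
From the balanced equation, 2 mol KMnO4 reacts with 5 mol H2O2, so n(H2O2) = 0.001538 x 5/2 = 0.003845 mol.
[H2O2] = 0.003845 / 0.03907 L = 0.0984 M.

0.0984 M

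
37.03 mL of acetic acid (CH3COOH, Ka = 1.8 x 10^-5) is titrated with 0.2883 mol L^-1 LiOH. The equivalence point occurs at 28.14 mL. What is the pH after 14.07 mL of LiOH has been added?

14.07 mL is exactly half the equivalence volume (28.14/2), i.e. the half-equivalence point.
There, n(HA) = n(A^-), so pH = pKa = -log(1.8 x 10^-5) = 4.74.

4.74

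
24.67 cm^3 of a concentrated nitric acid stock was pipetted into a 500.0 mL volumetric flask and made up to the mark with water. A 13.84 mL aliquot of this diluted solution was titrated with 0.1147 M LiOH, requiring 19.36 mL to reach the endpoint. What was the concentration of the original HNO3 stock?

3.25 M

n(LiOH) = 0.1147 x 0.01936 = 0.002221 mol.
n(HNO3) in the aliquot = 0.002221 mol.
[diluted HNO3] = 0.002221 / 0.01384 = 0.1604 M.
Dilution factor = 500.0/24.67 = 20.27, so [stock] = 0.1604 x 20.27 = 3.25 M.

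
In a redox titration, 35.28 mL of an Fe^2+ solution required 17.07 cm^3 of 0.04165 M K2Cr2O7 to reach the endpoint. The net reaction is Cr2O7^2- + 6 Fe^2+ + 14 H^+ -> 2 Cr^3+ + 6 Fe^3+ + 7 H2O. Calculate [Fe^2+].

n(K2Cr2O7) = 0.04165 x 0.01707 = 0.0007110 mol.
From the balanced equation, 1 mol K2Cr2O7 reacts with 6 mol Fe^2+, so n(Fe^2+) = 0.0007110 x 6/1 = 0.004266 mol.
[Fe^2+] = 0.004266 / 0.03528 L = 0.121 M.

0.121 M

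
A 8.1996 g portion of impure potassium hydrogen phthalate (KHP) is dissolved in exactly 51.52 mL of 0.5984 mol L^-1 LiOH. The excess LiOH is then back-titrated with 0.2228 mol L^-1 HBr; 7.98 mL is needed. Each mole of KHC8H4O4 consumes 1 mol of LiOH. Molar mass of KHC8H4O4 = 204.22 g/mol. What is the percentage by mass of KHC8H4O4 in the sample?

72.4%

Total n(LiOH) added = 0.5984 x 0.05152 = 0.03083 mol.
n(HBr) used = 0.2228 x 0.007980 = 0.001778 mol, which equals the excess n(LiOH).
So n(LiOH) consumed by the sample = 0.03083 - 0.001778 = 0.02905 mol.
n(KHC8H4O4) = 0.02905 / 1 = 0.02905 mol.
mass KHC8H4O4 = 0.02905 x 204.22 = 5.933 g, so %KHC8H4O4 = 5.933/8.1996 x 100 = 72.4%.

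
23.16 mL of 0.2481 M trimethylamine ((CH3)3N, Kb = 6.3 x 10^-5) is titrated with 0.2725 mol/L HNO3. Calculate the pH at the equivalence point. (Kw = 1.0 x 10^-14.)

5.34

n((CH3)3N) = 0.2481 x 0.02316 = 0.005746 mol; V(HNO3) at equivalence = 0.005746/0.2725 = 0.02109 L.
At equivalence the base is fully converted to (CH3)3NH+; total volume = 0.04425 L, so [(CH3)3NH+] = 0.005746/0.04425 = 0.1299 M.
Ka((CH3)3NH+) = Kw/Kb = 1.0e-14 / 6.3 x 10^-5 = 1.59e-10.
[H^+] = sqrt(Ka x [(CH3)3NH+]) = sqrt(1.59e-10 x 0.1299) = 4.54e-6 M.
pH = -log(4.54e-6) = 5.34.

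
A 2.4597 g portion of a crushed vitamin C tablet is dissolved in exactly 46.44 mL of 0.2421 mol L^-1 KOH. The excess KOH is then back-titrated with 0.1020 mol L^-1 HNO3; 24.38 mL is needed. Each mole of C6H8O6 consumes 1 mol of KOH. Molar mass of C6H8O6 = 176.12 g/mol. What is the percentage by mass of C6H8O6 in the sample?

62.7%

Total n(KOH) added = 0.2421 x 0.04644 = 0.01124 mol.
n(HNO3) used = 0.1020 x 0.02438 = 0.002487 mol, which equals the excess n(KOH).
So n(KOH) consumed by the sample = 0.01124 - 0.002487 = 0.008756 mol.
n(C6H8O6) = 0.008756 / 1 = 0.008756 mol.
mass C6H8O6 = 0.008756 x 176.12 = 1.542 g, so %C6H8O6 = 1.542/2.4597 x 100 = 62.7%.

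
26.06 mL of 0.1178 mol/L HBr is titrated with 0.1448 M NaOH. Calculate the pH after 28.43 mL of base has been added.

12.28

n(acid) = 0.1178 x 0.02606 = 0.003070 mol; n(NaOH) added = 0.1448 x 0.02843 = 0.004117 mol.
Base is in excess by 0.004117 - 0.003070 = 0.001047 mol in a total volume of 0.05449 L.
[OH^-] = 0.001047/0.05449 = 0.01921 M, so pOH = 1.72 and pH = 14.00 - 1.72 = 12.28.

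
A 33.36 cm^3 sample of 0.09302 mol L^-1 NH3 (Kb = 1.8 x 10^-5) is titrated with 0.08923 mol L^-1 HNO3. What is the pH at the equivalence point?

5.30

n(NH3) = 0.09302 x 0.03336 = 0.003103 mol; V(HNO3) at equivalence = 0.003103/0.08923 = 0.03478 L.
At equivalence the base is fully converted to NH4+; total volume = 0.06814 L, so [NH4+] = 0.003103/0.06814 = 0.04554 M.
Ka(NH4+) = Kw/Kb = 1.0e-14 / 1.8 x 10^-5 = 5.56e-10.
[H^+] = sqrt(Ka x [NH4+]) = sqrt(5.56e-10 x 0.04554) = 5.03e-6 M.
pH = -log(5.03e-6) = 5.30.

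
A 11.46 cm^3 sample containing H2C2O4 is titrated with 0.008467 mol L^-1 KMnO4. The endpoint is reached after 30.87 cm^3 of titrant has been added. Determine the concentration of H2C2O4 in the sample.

0.0570 M

n(KMnO4) = 0.008467 x 0.03087 = 0.0002614 mol.
From the balanced equation, 2 mol KMnO4 reacts with 5 mol H2C2O4, so n(H2C2O4) = 0.0002614 x 5/2 = 0.0006534 mol.
[H2C2O4] = 0.0006534 / 0.01146 L = 0.0570 M.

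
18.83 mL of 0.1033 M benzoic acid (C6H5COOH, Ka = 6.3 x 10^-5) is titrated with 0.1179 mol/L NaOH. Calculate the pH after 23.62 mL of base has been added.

n(acid) = 0.1033 x 0.01883 = 0.001945 mol; n(NaOH) added = 0.1179 x 0.02362 = 0.002785 mol.
Base is in excess by 0.002785 - 0.001945 = 0.0008397 mol in a total volume of 0.04245 L.
[OH^-] = 0.0008397/0.04245 = 0.01978 M, so pOH = 1.70 and pH = 14.00 - 1.70 = 12.30.

12.30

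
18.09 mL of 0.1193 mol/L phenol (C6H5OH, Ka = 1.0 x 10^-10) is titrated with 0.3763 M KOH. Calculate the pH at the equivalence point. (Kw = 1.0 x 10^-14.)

11.48

n(C6H5OH) = 0.1193 x 0.01809 = 0.002158 mol; V(KOH) at equivalence = 0.002158/0.3763 = 0.005735 L.
At equivalence all the acid is converted to C6H5O-; total volume = 0.01809 + 0.005735 = 0.02383 L, so [C6H5O-] = 0.002158/0.02383 = 0.09058 M.
Kb = Kw/Ka = 1.0e-14 / 1.0 x 10^-10 = 0.000100.
[OH^-] = sqrt(Kb x [C6H5O-]) = sqrt(0.000100 x 0.09058) = 0.00301 M.
pOH = 2.52, so pH = 14.00 - 2.52 = 11.48.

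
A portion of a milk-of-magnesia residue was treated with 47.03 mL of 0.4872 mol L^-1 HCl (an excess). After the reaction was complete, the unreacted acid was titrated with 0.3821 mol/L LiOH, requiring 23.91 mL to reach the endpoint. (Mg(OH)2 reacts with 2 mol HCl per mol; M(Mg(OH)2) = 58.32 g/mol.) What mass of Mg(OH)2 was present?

Total n(HCl) added = 0.4872 x 0.04703 = 0.02291 mol.
n(LiOH) used = 0.3821 x 0.02391 = 0.009136 mol, which equals the excess n(HCl).
So n(HCl) consumed by the sample = 0.02291 - 0.009136 = 0.01378 mol.
n(Mg(OH)2) = 0.01378 / 2 = 0.006889 mol.
mass = 0.006889 mol x 58.32 g/mol = 0.402 g.

0.402 g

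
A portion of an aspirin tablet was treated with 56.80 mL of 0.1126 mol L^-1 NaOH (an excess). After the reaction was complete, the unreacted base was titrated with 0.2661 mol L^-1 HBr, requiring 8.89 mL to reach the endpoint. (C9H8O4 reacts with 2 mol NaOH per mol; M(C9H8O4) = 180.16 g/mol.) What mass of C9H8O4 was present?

0.363 g

Total n(NaOH) added = 0.1126 x 0.05680 = 0.006396 mol.
n(HBr) used = 0.2661 x 0.008890 = 0.002366 mol, which equals the excess n(NaOH).
So n(NaOH) consumed by the sample = 0.006396 - 0.002366 = 0.004030 mol.
n(C9H8O4) = 0.004030 / 2 = 0.002015 mol.
mass = 0.002015 mol x 180.16 g/mol = 0.363 g.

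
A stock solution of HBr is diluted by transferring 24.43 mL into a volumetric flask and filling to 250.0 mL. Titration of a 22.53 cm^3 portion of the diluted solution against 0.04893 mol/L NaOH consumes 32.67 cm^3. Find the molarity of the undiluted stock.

n(NaOH) = 0.04893 x 0.03267 = 0.001599 mol.
n(HBr) in the aliquot = 0.001599 mol.
[diluted HBr] = 0.001599 / 0.02253 = 0.07095 M.
Dilution factor = 250.0/24.43 = 10.23, so [stock] = 0.07095 x 10.23 = 0.726 M.

0.726 M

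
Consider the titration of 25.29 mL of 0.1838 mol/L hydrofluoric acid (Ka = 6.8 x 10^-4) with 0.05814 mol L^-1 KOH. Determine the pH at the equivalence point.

7.91

n(HF) = 0.1838 x 0.02529 = 0.004648 mol; V(KOH) at equivalence = 0.004648/0.05814 = 0.07995 L.
At equivalence all the acid is converted to F-; total volume = 0.02529 + 0.07995 = 0.1052 L, so [F-] = 0.004648/0.1052 = 0.04417 M.
Kb = Kw/Ka = 1.0e-14 / 6.8 x 10^-4 = 1.47e-11.
[OH^-] = sqrt(Kb x [F-]) = sqrt(1.47e-11 x 0.04417) = 8.06e-7 M.
pOH = 6.09, so pH = 14.00 - 6.09 = 7.91.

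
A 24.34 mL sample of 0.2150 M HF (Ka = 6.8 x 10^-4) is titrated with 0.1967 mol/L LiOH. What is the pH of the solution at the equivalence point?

8.09

n(HF) = 0.2150 x 0.02434 = 0.005233 mol; V(LiOH) at equivalence = 0.005233/0.1967 = 0.02660 L.
At equivalence all the acid is converted to F-; total volume = 0.02434 + 0.02660 = 0.05094 L, so [F-] = 0.005233/0.05094 = 0.1027 M.
Kb = Kw/Ka = 1.0e-14 / 6.8 x 10^-4 = 1.47e-11.
[OH^-] = sqrt(Kb x [F-]) = sqrt(1.47e-11 x 0.1027) = 1.23e-6 M.
pOH = 5.91, so pH = 14.00 - 5.91 = 8.09.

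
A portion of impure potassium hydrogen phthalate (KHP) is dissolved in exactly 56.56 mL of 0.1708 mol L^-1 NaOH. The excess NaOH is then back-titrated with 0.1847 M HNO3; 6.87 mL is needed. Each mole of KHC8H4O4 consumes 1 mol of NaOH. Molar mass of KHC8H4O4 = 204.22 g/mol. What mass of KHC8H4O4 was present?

Total n(NaOH) added = 0.1708 x 0.05656 = 0.009660 mol.
n(HNO3) used = 0.1847 x 0.006870 = 0.001269 mol, which equals the excess n(NaOH).
So n(NaOH) consumed by the sample = 0.009660 - 0.001269 = 0.008392 mol.
n(KHC8H4O4) = 0.008392 / 1 = 0.008392 mol.
mass = 0.008392 mol x 204.22 g/mol = 1.71 g.

1.71 g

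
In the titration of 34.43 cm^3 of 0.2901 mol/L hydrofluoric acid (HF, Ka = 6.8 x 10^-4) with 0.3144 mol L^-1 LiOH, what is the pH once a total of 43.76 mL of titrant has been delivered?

12.68

n(acid) = 0.2901 x 0.03443 = 0.009988 mol; n(LiOH) added = 0.3144 x 0.04376 = 0.01376 mol.
Base is in excess by 0.01376 - 0.009988 = 0.003770 mol in a total volume of 0.07819 L.
[OH^-] = 0.003770/0.07819 = 0.04822 M, so pOH = 1.32 and pH = 14.00 - 1.32 = 12.68.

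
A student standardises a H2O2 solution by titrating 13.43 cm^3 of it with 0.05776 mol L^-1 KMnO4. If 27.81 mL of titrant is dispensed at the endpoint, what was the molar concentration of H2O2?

n(KMnO4) = 0.05776 x 0.02781 = 0.001606 mol.
From the balanced equation, 2 mol KMnO4 reacts with 5 mol H2O2, so n(H2O2) = 0.001606 x 5/2 = 0.004016 mol.
[H2O2] = 0.004016 / 0.01343 L = 0.299 M.

0.299 M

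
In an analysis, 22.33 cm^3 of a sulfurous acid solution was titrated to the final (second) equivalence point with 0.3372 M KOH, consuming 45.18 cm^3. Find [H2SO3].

0.341 M

n(KOH) = 0.3372 x 0.04518 = 0.01523 mol.
At the final (second) equivalence point, 2 mol OH^- react per mol H2SO3, so n(H2SO3) = 0.01523 / 2 = 0.007617 mol.
[H2SO3] = 0.007617 / 0.02233 L = 0.341 M.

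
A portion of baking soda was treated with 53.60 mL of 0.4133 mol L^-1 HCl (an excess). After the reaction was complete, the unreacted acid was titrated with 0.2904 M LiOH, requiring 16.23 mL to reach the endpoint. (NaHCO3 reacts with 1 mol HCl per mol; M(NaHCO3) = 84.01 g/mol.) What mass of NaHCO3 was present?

1.47 g

Total n(HCl) added = 0.4133 x 0.05360 = 0.02215 mol.
n(LiOH) used = 0.2904 x 0.01623 = 0.004713 mol, which equals the excess n(HCl).
So n(HCl) consumed by the sample = 0.02215 - 0.004713 = 0.01744 mol.
n(NaHCO3) = 0.01744 / 1 = 0.01744 mol.
mass = 0.01744 mol x 84.01 g/mol = 1.47 g.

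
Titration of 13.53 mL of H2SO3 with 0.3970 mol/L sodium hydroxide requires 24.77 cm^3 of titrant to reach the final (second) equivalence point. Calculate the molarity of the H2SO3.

0.363 M

n(NaOH) = 0.3970 x 0.02477 = 0.009834 mol.
At the final (second) equivalence point, 2 mol OH^- react per mol H2SO3, so n(H2SO3) = 0.009834 / 2 = 0.004917 mol.
[H2SO3] = 0.004917 / 0.01353 L = 0.363 M.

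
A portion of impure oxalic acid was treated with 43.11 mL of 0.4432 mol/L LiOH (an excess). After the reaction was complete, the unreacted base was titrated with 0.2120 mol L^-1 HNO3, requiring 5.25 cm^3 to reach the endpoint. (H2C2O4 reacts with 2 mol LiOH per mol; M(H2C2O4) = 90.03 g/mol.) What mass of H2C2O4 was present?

Total n(LiOH) added = 0.4432 x 0.04311 = 0.01911 mol.
n(HNO3) used = 0.2120 x 0.005250 = 0.001113 mol, which equals the excess n(LiOH).
So n(LiOH) consumed by the sample = 0.01911 - 0.001113 = 0.01799 mol.
n(H2C2O4) = 0.01799 / 2 = 0.008997 mol.
mass = 0.008997 mol x 90.03 g/mol = 0.810 g.

0.810 g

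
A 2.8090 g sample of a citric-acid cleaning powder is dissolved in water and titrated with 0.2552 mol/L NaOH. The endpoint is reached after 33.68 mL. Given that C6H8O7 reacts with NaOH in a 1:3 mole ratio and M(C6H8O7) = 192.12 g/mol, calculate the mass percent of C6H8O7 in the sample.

n(NaOH) = 0.2552 x 0.03368 = 0.008595 mol.
n(C6H8O7) = 0.008595 / 3 = 0.002865 mol.
mass of C6H8O7 = 0.002865 x 192.12 = 0.5504 g.
% purity = 0.5504 / 2.8090 x 100 = 19.6%.

19.6%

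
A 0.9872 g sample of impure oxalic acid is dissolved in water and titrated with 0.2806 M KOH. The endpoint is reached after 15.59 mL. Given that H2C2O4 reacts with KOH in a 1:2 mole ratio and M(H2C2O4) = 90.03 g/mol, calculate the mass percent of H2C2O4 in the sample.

n(KOH) = 0.2806 x 0.01559 = 0.004375 mol.
n(H2C2O4) = 0.004375 / 2 = 0.002187 mol.
mass of H2C2O4 = 0.002187 x 90.03 = 0.1969 g.
% purity = 0.1969 / 0.9872 x 100 = 19.9%.

19.9%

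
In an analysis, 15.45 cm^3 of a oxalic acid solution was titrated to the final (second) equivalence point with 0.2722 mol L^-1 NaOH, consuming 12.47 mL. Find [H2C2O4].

n(NaOH) = 0.2722 x 0.01247 = 0.003394 mol.
At the final (second) equivalence point, 2 mol OH^- react per mol H2C2O4, so n(H2C2O4) = 0.003394 / 2 = 0.001697 mol.
[H2C2O4] = 0.001697 / 0.01545 L = 0.110 M.

0.110 M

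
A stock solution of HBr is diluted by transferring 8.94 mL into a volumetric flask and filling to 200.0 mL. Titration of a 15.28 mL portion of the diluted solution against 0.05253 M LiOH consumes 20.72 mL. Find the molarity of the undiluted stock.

n(LiOH) = 0.05253 x 0.02072 = 0.001088 mol.
n(HBr) in the aliquot = 0.001088 mol.
[diluted HBr] = 0.001088 / 0.01528 = 0.07123 M.
Dilution factor = 200.0/8.940 = 22.37, so [stock] = 0.07123 x 22.37 = 1.59 M.

1.59 M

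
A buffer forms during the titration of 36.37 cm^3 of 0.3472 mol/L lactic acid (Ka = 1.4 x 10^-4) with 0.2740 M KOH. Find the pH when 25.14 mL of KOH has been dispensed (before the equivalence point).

Initial n(HC3H5O3) = 0.3472 x 0.03637 = 0.01263 mol.
n(KOH) added = 0.2740 x 0.02514 = 0.006888 mol, converting that many moles of HC3H5O3 to C3H5O3-.
Remaining n(HC3H5O3) = 0.005739 mol; n(C3H5O3-) = 0.006888 mol.
By Henderson-Hasselbalch, pH = pKa + log([A^-]/[HA]) = 3.85 + log(0.006888/0.005739) = 3.85 + (+0.08) = 3.93.

3.93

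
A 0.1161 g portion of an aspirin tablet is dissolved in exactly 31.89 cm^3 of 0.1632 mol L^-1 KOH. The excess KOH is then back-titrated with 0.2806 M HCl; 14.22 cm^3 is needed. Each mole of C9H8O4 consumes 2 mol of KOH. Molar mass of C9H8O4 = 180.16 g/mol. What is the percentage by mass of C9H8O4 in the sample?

Total n(KOH) added = 0.1632 x 0.03189 = 0.005204 mol.
n(HCl) used = 0.2806 x 0.01422 = 0.003990 mol, which equals the excess n(KOH).
So n(KOH) consumed by the sample = 0.005204 - 0.003990 = 0.001214 mol.
n(C9H8O4) = 0.001214 / 2 = 0.0006072 mol.
mass C9H8O4 = 0.0006072 x 180.16 = 0.1094 g, so %C9H8O4 = 0.1094/0.1161 x 100 = 94.2%.

94.2%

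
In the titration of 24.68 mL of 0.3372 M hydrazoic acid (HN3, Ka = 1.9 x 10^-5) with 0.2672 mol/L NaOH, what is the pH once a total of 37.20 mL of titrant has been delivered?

n(acid) = 0.3372 x 0.02468 = 0.008322 mol; n(NaOH) added = 0.2672 x 0.03720 = 0.009940 mol.
Base is in excess by 0.009940 - 0.008322 = 0.001618 mol in a total volume of 0.06188 L.
[OH^-] = 0.001618/0.06188 = 0.02614 M, so pOH = 1.58 and pH = 14.00 - 1.58 = 12.42.

12.42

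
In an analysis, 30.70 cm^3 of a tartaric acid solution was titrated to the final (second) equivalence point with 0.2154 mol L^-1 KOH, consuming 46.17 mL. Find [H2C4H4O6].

n(KOH) = 0.2154 x 0.04617 = 0.009945 mol.
At the final (second) equivalence point, 2 mol OH^- react per mol H2C4H4O6, so n(H2C4H4O6) = 0.009945 / 2 = 0.004973 mol.
[H2C4H4O6] = 0.004973 / 0.03070 L = 0.162 M.

0.162 M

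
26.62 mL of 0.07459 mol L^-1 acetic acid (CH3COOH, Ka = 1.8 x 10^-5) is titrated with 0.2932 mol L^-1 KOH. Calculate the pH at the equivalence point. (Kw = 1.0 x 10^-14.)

n(CH3COOH) = 0.07459 x 0.02662 = 0.001986 mol; V(KOH) at equivalence = 0.001986/0.2932 = 0.006772 L.
At equivalence all the acid is converted to CH3COO-; total volume = 0.02662 + 0.006772 = 0.03339 L, so [CH3COO-] = 0.001986/0.03339 = 0.05946 M.
Kb = Kw/Ka = 1.0e-14 / 1.8 x 10^-5 = 5.56e-10.
[OH^-] = sqrt(Kb x [CH3COO-]) = sqrt(5.56e-10 x 0.05946) = 5.75e-6 M.
pOH = 5.24, so pH = 14.00 - 5.24 = 8.76.

8.76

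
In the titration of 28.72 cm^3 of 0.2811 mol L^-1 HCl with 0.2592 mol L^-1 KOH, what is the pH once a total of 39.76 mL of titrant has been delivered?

n(acid) = 0.2811 x 0.02872 = 0.008073 mol; n(KOH) added = 0.2592 x 0.03976 = 0.01031 mol.
Base is in excess by 0.01031 - 0.008073 = 0.002233 mol in a total volume of 0.06848 L.
[OH^-] = 0.002233/0.06848 = 0.03260 M, so pOH = 1.49 and pH = 14.00 - 1.49 = 12.51.

12.51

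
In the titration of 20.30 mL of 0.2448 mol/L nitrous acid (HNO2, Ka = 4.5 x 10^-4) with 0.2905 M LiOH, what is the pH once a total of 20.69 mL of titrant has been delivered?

n(acid) = 0.2448 x 0.02030 = 0.004969 mol; n(LiOH) added = 0.2905 x 0.02069 = 0.006010 mol.
Base is in excess by 0.006010 - 0.004969 = 0.001041 mol in a total volume of 0.04099 L.
[OH^-] = 0.001041/0.04099 = 0.02540 M, so pOH = 1.60 and pH = 14.00 - 1.60 = 12.40.

12.40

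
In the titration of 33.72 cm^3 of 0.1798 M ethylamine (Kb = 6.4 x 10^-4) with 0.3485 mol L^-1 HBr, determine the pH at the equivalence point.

n(C2H5NH2) = 0.1798 x 0.03372 = 0.006063 mol; V(HBr) at equivalence = 0.006063/0.3485 = 0.01740 L.
At equivalence the base is fully converted to C2H5NH3+; total volume = 0.05112 L, so [C2H5NH3+] = 0.006063/0.05112 = 0.1186 M.
Ka(C2H5NH3+) = Kw/Kb = 1.0e-14 / 6.4 x 10^-4 = 1.56e-11.
[H^+] = sqrt(Ka x [C2H5NH3+]) = sqrt(1.56e-11 x 0.1186) = 1.36e-6 M.
pH = -log(1.36e-6) = 5.87.

5.87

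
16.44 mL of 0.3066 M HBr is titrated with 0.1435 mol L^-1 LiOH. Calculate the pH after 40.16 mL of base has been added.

n(acid) = 0.3066 x 0.01644 = 0.005041 mol; n(LiOH) added = 0.1435 x 0.04016 = 0.005763 mol.
Base is in excess by 0.005763 - 0.005041 = 0.0007225 mol in a total volume of 0.05660 L.
[OH^-] = 0.0007225/0.05660 = 0.01276 M, so pOH = 1.89 and pH = 14.00 - 1.89 = 12.11.

12.11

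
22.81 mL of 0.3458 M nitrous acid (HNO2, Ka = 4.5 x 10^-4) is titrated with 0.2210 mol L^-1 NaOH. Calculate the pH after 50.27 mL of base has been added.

n(acid) = 0.3458 x 0.02281 = 0.007888 mol; n(NaOH) added = 0.2210 x 0.05027 = 0.01111 mol.
Base is in excess by 0.01111 - 0.007888 = 0.003222 mol in a total volume of 0.07308 L.
[OH^-] = 0.003222/0.07308 = 0.04409 M, so pOH = 1.36 and pH = 14.00 - 1.36 = 12.64.

12.64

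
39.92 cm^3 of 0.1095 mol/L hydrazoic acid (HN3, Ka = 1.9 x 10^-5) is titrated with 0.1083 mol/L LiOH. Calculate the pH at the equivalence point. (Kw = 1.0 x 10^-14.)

8.73

n(HN3) = 0.1095 x 0.03992 = 0.004371 mol; V(LiOH) at equivalence = 0.004371/0.1083 = 0.04036 L.
At equivalence all the acid is converted to N3-; total volume = 0.03992 + 0.04036 = 0.08028 L, so [N3-] = 0.004371/0.08028 = 0.05445 M.
Kb = Kw/Ka = 1.0e-14 / 1.9 x 10^-5 = 5.26e-10.
[OH^-] = sqrt(Kb x [N3-]) = sqrt(5.26e-10 x 0.05445) = 5.35e-6 M.
pOH = 5.27, so pH = 14.00 - 5.27 = 8.73.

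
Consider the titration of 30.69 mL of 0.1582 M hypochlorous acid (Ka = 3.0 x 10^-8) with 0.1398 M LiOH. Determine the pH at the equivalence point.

n(HClO) = 0.1582 x 0.03069 = 0.004855 mol; V(LiOH) at equivalence = 0.004855/0.1398 = 0.03473 L.
At equivalence all the acid is converted to ClO-; total volume = 0.03069 + 0.03473 = 0.06542 L, so [ClO-] = 0.004855/0.06542 = 0.07422 M.
Kb = Kw/Ka = 1.0e-14 / 3.0 x 10^-8 = 3.33e-7.
[OH^-] = sqrt(Kb x [ClO-]) = sqrt(3.33e-7 x 0.07422) = 0.000157 M.
pOH = 3.80, so pH = 14.00 - 3.80 = 10.20.

10.20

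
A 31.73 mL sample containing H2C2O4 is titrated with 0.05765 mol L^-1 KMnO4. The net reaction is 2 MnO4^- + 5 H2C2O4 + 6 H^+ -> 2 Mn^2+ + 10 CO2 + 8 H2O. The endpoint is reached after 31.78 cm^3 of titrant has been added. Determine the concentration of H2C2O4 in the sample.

n(KMnO4) = 0.05765 x 0.03178 = 0.001832 mol.
From the balanced equation, 2 mol KMnO4 reacts with 5 mol H2C2O4, so n(H2C2O4) = 0.001832 x 5/2 = 0.004580 mol.
[H2C2O4] = 0.004580 / 0.03173 L = 0.144 M.

0.144 M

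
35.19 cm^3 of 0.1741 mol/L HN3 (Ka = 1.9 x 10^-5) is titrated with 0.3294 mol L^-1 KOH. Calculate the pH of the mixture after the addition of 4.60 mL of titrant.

Initial n(HN3) = 0.1741 x 0.03519 = 0.006127 mol.
n(KOH) added = 0.3294 x 0.004600 = 0.001515 mol, converting that many moles of HN3 to N3-.
Remaining n(HN3) = 0.004611 mol; n(N3-) = 0.001515 mol.
By Henderson-Hasselbalch, pH = pKa + log([A^-]/[HA]) = 4.72 + log(0.001515/0.004611) = 4.72 + (-0.48) = 4.24.

4.24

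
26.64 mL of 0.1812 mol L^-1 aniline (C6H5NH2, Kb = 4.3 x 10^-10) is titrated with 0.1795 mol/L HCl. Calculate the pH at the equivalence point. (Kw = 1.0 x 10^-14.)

2.84

n(C6H5NH2) = 0.1812 x 0.02664 = 0.004827 mol; V(HCl) at equivalence = 0.004827/0.1795 = 0.02689 L.
At equivalence the base is fully converted to C6H5NH3+; total volume = 0.05353 L, so [C6H5NH3+] = 0.004827/0.05353 = 0.09017 M.
Ka(C6H5NH3+) = Kw/Kb = 1.0e-14 / 4.3 x 10^-10 = 2.33e-5.
[H^+] = sqrt(Ka x [C6H5NH3+]) = sqrt(2.33e-5 x 0.09017) = 0.00145 M.
pH = -log(0.00145) = 2.84.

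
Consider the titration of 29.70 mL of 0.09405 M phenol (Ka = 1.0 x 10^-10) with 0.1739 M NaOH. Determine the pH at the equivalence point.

n(C6H5OH) = 0.09405 x 0.02970 = 0.002793 mol; V(NaOH) at equivalence = 0.002793/0.1739 = 0.01606 L.
At equivalence all the acid is converted to C6H5O-; total volume = 0.02970 + 0.01606 = 0.04576 L, so [C6H5O-] = 0.002793/0.04576 = 0.06104 M.
Kb = Kw/Ka = 1.0e-14 / 1.0 x 10^-10 = 0.000100.
[OH^-] = sqrt(Kb x [C6H5O-]) = sqrt(0.000100 x 0.06104) = 0.00247 M.
pOH = 2.61, so pH = 14.00 - 2.61 = 11.39.

11.39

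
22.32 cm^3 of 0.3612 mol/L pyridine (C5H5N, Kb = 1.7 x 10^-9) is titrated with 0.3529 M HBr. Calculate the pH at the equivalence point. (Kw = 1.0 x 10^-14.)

n(C5H5N) = 0.3612 x 0.02232 = 0.008062 mol; V(HBr) at equivalence = 0.008062/0.3529 = 0.02284 L.
At equivalence the base is fully converted to C5H5NH+; total volume = 0.04516 L, so [C5H5NH+] = 0.008062/0.04516 = 0.1785 M.
Ka(C5H5NH+) = Kw/Kb = 1.0e-14 / 1.7 x 10^-9 = 5.88e-6.
[H^+] = sqrt(Ka x [C5H5NH+]) = sqrt(5.88e-6 x 0.1785) = 0.00102 M.
pH = -log(0.00102) = 2.99.

2.99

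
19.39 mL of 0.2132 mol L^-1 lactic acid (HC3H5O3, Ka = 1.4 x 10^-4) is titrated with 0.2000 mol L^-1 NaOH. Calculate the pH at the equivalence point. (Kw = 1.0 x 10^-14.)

n(HC3H5O3) = 0.2132 x 0.01939 = 0.004134 mol; V(NaOH) at equivalence = 0.004134/0.2000 = 0.02067 L.
At equivalence all the acid is converted to C3H5O3-; total volume = 0.01939 + 0.02067 = 0.04006 L, so [C3H5O3-] = 0.004134/0.04006 = 0.1032 M.
Kb = Kw/Ka = 1.0e-14 / 1.4 x 10^-4 = 7.14e-11.
[OH^-] = sqrt(Kb x [C3H5O3-]) = sqrt(7.14e-11 x 0.1032) = 2.71e-6 M.
pOH = 5.57, so pH = 14.00 - 5.57 = 8.43.

8.43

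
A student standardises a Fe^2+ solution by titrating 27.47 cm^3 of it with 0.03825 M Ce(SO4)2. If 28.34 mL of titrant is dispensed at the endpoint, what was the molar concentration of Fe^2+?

0.0395 M

n(Ce(SO4)2) = 0.03825 x 0.02834 = 0.001084 mol.
From the balanced equation, 1 mol Ce(SO4)2 reacts with 1 mol Fe^2+, so n(Fe^2+) = 0.001084 x 1/1 = 0.001084 mol.
[Fe^2+] = 0.001084 / 0.02747 L = 0.0395 M.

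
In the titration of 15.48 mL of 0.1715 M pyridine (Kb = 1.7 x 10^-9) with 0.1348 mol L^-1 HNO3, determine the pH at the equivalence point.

n(C5H5N) = 0.1715 x 0.01548 = 0.002655 mol; V(HNO3) at equivalence = 0.002655/0.1348 = 0.01969 L.
At equivalence the base is fully converted to C5H5NH+; total volume = 0.03517 L, so [C5H5NH+] = 0.002655/0.03517 = 0.07548 M.
Ka(C5H5NH+) = Kw/Kb = 1.0e-14 / 1.7 x 10^-9 = 5.88e-6.
[H^+] = sqrt(Ka x [C5H5NH+]) = sqrt(5.88e-6 x 0.07548) = 0.000666 M.
pH = -log(0.000666) = 3.18.

3.18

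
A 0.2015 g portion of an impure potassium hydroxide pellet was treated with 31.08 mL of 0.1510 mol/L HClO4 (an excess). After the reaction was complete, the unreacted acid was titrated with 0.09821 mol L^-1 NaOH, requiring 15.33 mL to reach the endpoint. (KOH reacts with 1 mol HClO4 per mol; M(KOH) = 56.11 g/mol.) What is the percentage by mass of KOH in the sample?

88.8%

Total n(HClO4) added = 0.1510 x 0.03108 = 0.004693 mol.
n(NaOH) used = 0.09821 x 0.01533 = 0.001506 mol, which equals the excess n(HClO4).
So n(HClO4) consumed by the sample = 0.004693 - 0.001506 = 0.003188 mol.
n(KOH) = 0.003188 / 1 = 0.003188 mol.
mass KOH = 0.003188 x 56.11 = 0.1789 g, so %KOH = 0.1789/0.2015 x 100 = 88.8%.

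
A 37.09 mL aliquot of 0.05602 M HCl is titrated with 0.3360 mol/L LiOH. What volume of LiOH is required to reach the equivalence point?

6.18 mL

n(HCl) = 0.05602 mol/L x 0.03709 L = 0.002078 mol.
At equivalence n(LiOH) = n(HCl) = 0.002078 mol.
V(LiOH) = 0.002078 / 0.3360 = 0.006184 L = 6.18 mL.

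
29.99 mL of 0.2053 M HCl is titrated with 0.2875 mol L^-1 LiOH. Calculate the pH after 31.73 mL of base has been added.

n(acid) = 0.2053 x 0.02999 = 0.006157 mol; n(LiOH) added = 0.2875 x 0.03173 = 0.009122 mol.
Base is in excess by 0.009122 - 0.006157 = 0.002965 mol in a total volume of 0.06172 L.
[OH^-] = 0.002965/0.06172 = 0.04805 M, so pOH = 1.32 and pH = 14.00 - 1.32 = 12.68.

12.68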